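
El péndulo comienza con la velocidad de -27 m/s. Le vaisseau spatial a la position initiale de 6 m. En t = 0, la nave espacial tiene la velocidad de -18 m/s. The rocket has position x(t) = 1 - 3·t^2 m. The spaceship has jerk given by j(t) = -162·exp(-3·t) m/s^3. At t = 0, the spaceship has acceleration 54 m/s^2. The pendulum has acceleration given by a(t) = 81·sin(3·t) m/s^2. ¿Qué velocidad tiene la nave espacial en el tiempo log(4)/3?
Necesitamos integrar nuestra ecuación de la sacudida j(t) = -162·exp(-3·t) 2 veces. La integral de la sacudida es la aceleración. Usando a(0) = 54, obtenemos a(t) = 54·exp(-3·t). Integrando la aceleración y usando la condición inicial v(0) = -18, obtenemos v(t) = -18·exp(-3·t). Usando v(t) = -18·exp(-3·t) y sustituyendo t = log(4)/3, encontramos v = -9/2.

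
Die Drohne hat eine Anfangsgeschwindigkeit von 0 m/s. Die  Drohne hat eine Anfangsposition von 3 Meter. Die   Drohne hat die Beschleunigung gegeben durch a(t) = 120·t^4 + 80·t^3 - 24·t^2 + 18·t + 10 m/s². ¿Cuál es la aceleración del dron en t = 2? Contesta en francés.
Nous avons l'accélération a(t) = 120·t^4 + 80·t^3 - 24·t^2 + 18·t + 10. En substituant t = 2: a(2) = 2510.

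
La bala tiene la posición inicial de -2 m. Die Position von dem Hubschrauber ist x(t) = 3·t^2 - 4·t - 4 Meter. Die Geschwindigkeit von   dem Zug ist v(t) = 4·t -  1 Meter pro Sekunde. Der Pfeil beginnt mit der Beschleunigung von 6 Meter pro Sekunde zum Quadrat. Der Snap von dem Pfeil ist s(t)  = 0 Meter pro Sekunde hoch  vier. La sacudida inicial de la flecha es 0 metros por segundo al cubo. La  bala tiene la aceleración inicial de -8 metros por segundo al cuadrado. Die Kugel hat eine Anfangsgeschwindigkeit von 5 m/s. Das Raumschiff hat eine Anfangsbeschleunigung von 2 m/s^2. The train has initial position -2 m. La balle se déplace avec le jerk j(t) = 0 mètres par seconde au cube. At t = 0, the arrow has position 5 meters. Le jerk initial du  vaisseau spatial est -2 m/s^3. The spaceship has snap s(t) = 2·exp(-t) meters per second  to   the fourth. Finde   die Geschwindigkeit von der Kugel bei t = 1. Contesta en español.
Debemos encontrar la antiderivada de nuestra ecuación de la sacudida j(t) = 0 2 veces. La integral de la sacudida, con a(0) = -8, da la aceleración: a(t) = -8. Integrando la aceleración y usando la condición inicial v(0) = 5, obtenemos v(t) = 5 - 8·t. Tenemos la velocidad v(t) = 5 - 8·t. Sustituyendo t = 1: v(1) = -3.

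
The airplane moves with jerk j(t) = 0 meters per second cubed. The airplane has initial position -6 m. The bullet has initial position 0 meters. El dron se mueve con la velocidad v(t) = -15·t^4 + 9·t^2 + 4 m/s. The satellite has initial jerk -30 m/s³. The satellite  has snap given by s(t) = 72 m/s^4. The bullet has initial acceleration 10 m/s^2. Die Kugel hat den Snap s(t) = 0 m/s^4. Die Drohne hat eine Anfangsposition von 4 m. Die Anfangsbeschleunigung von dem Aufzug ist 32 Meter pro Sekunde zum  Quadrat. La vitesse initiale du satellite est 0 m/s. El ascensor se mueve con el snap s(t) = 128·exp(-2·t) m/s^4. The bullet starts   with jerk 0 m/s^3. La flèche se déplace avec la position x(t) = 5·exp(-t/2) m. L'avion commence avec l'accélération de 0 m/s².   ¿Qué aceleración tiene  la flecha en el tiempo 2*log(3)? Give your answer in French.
Nous devons dériver notre équation de la position x(t) = 5·exp(-t/2) 2 fois. En dérivant la position, nous obtenons la vitesse: v(t) = -5·exp(-t/2)/2. En prenant d/dt de v(t), nous trouvons a(t) = 5·exp(-t/2)/4. En utilisant a(t) = 5·exp(-t/2)/4 et en substituant t = 2*log(3), nous trouvons a = 5/12.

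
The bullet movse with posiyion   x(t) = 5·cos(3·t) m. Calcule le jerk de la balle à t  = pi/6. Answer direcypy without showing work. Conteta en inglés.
The answer is 135.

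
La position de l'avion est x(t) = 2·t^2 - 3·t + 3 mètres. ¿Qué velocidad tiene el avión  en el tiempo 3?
Debemos derivar nuestra ecuación de la posición x(t) = 2·t^2 - 3·t + 3 1 vez. Derivando la posición, obtenemos la velocidad: v(t) = 4·t - 3. Tenemos la velocidad v(t) = 4·t - 3. Sustituyendo t = 3: v(3) = 9.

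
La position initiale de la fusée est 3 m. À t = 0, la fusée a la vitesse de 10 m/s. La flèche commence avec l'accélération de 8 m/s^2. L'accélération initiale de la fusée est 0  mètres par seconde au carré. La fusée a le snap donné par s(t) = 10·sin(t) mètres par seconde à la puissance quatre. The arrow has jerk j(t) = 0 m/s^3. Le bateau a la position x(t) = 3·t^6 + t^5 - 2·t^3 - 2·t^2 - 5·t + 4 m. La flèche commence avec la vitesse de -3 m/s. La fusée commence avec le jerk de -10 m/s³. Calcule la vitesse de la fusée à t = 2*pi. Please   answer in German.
Wir müssen das Integral unserer Gleichung für den Snap s(t) = 10·sin(t) 3-mal finden. Das Integral von dem Snap ist der Ruck. Mit j(0) = -10 erhalten wir j(t) = -10·cos(t). Die Stammfunktion von dem Ruck ist die Beschleunigung. Mit a(0) = 0 erhalten wir a(t) = -10·sin(t). Die Stammfunktion von der Beschleunigung ist die Geschwindigkeit. Mit v(0) = 10 erhalten wir v(t) = 10·cos(t). Aus der Gleichung für die Geschwindigkeit v(t) = 10·cos(t), setzen wir t = 2*pi ein und erhalten v = 10.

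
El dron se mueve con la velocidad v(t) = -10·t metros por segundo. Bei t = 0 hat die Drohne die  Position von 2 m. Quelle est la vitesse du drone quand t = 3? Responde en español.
De la ecuación de la velocidad v(t) = -10·t, sustituimos t = 3 para obtener v = -30.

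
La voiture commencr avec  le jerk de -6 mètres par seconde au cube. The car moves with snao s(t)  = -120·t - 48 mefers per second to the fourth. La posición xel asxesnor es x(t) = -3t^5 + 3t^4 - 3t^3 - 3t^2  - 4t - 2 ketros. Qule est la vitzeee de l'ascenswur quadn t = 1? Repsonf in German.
Wir müssen unsere Gleichung für die Position x(t) = -3·t^5 + 3·t^4 - 3·t^3 - 3·t^2 - 4·t - 2 1-mal ableiten. Mit d/dt von x(t) finden wir v(t) = -15·t^4 + 12·t^3 - 9·t^2 - 6·t - 4. Aus der Gleichung für die Geschwindigkeit v(t) = -15·t^4 + 12·t^3 - 9·t^2 - 6·t - 4, setzen wir t = 1 ein und erhalten v = -22.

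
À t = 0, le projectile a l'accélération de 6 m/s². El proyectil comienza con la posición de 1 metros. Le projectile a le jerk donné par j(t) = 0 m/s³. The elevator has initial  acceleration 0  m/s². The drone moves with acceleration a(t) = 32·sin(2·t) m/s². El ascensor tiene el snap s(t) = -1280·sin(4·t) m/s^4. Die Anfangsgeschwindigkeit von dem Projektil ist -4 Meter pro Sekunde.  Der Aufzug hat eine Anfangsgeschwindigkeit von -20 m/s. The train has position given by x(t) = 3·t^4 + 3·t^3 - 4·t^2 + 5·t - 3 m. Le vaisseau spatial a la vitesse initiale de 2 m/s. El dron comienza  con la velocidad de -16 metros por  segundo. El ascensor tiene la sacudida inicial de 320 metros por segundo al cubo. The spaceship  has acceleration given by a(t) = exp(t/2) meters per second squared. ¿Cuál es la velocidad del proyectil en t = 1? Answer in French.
Nous devons intégrer notre équation du jerk j(t) = 0 2 fois. En prenant ∫j(t)dt et en appliquant a(0) = 6, nous trouvons a(t) = 6. En prenant ∫a(t)dt et en appliquant v(0) = -4, nous trouvons v(t) = 6·t - 4. Nous avons la vitesse v(t) = 6·t - 4. En substituant t = 1: v(1) = 2.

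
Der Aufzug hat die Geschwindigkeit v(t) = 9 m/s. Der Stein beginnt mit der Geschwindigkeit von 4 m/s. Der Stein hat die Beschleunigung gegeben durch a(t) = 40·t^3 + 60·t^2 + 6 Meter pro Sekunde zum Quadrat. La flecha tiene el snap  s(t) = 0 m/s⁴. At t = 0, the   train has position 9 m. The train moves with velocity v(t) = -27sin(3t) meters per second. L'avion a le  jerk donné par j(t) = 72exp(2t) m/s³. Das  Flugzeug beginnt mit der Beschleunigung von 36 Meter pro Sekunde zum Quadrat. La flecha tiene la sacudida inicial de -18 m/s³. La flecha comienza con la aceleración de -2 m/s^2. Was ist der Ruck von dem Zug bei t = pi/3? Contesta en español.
Para resolver esto, necesitamos tomar 2 derivadas de nuestra ecuación de la velocidad v(t) = -27·sin(3·t). Tomando d/dt de v(t), encontramos a(t) = -81·cos(3·t). La derivada de la aceleración da la sacudida: j(t) = 243·sin(3·t). Tenemos la sacudida j(t) = 243·sin(3·t). Sustituyendo t = pi/3: j(pi/3) = 0.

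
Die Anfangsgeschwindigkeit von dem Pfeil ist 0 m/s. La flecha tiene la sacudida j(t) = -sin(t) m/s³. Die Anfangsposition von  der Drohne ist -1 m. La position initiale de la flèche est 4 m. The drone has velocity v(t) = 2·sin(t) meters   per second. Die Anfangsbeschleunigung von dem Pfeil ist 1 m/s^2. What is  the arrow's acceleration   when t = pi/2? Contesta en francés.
Nous devons trouver la primitive de notre équation du jerk j(t) = -sin(t) 1 fois. En prenant ∫j(t)dt et en appliquant a(0) = 1, nous trouvons a(t) = cos(t). De l'équation de l'accélération a(t) = cos(t), nous substituons t = pi/2 pour obtenir a = 0.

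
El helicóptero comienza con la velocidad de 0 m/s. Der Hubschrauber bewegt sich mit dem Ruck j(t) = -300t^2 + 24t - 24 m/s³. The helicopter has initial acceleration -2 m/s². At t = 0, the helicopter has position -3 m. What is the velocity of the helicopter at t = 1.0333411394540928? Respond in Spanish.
Debemos encontrar la integral de nuestra ecuación de la sacudida j(t) = -300·t^2 + 24·t - 24 2 veces. La antiderivada de la sacudida es la aceleración. Usando a(0) = -2, obtenemos a(t) = -100·t^3 + 12·t^2 - 24·t - 2. Integrando la aceleración y usando la condición inicial v(0) = 0, obtenemos v(t) = t·(-25·t^3 + 4·t^2 - 12·t - 2). De la ecuación de la velocidad v(t) = t·(-25·t^3 + 4·t^2 - 12·t - 2), sustituimos t = 1.0333411394540928 para obtener v = -38.9712235819996.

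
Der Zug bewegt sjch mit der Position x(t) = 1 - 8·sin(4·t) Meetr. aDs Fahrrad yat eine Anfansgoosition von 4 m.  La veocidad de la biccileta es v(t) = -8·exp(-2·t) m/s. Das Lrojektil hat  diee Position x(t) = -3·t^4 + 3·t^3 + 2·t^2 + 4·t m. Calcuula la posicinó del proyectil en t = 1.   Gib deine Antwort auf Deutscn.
Mit x(t) = -3·t^4 + 3·t^3 + 2·t^2 + 4·t und Einsetzen von t = 1, finden wir x = 6.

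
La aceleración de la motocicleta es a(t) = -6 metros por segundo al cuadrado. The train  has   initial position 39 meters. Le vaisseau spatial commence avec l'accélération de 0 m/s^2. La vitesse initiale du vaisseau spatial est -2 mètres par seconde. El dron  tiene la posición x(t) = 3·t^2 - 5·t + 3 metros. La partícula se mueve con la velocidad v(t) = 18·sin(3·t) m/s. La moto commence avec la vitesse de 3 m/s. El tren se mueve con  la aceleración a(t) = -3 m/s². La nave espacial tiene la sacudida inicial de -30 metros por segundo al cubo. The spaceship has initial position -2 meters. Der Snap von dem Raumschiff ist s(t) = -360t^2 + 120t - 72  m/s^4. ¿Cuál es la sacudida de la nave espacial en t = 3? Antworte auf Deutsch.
Wir müssen unsere Gleichung für den Snap s(t) = -360·t^2 + 120·t - 72 1-mal integrieren. Mit ∫s(t)dt und Anwendung von j(0) = -30, finden wir j(t) = -120·t^3 + 60·t^2 - 72·t - 30. Mit j(t) = -120·t^3 + 60·t^2 - 72·t - 30 und Einsetzen von t = 3, finden wir j = -2946.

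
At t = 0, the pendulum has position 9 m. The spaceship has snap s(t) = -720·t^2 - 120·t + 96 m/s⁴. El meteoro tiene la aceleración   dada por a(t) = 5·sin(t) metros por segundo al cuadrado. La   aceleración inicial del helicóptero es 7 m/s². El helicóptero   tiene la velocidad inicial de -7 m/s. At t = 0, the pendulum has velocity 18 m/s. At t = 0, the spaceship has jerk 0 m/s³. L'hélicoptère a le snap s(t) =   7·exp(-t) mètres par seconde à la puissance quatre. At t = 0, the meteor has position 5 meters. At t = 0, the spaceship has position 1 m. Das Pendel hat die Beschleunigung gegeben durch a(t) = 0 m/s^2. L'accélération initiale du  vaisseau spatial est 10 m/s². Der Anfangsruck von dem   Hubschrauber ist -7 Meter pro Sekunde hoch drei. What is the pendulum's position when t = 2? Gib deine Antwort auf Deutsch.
Wir müssen das Integral unserer Gleichung für die Beschleunigung a(t) = 0 2-mal finden. Die Stammfunktion von der Beschleunigung ist die Geschwindigkeit. Mit v(0) = 18 erhalten wir v(t) = 18. Das Integral von der Geschwindigkeit, mit x(0) = 9, ergibt die Position: x(t) = 18·t + 9. Wir haben die Position x(t) = 18·t + 9. Durch Einsetzen von t = 2: x(2) = 45.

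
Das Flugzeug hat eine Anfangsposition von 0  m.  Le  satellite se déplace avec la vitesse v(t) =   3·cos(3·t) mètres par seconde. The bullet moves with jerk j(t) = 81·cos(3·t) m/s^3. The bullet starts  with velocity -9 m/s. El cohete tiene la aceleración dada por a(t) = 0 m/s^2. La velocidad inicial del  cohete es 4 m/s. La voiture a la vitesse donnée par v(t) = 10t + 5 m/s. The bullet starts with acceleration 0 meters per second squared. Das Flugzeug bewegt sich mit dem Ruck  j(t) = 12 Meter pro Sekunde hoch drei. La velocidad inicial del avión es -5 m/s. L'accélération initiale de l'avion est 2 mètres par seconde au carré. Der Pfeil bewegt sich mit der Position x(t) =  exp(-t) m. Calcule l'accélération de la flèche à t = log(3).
En partant de la position x(t) = exp(-t), nous prenons 2 dérivées. En prenant d/dt de x(t), nous trouvons v(t) = -exp(-t). La dérivée de la vitesse donne l'accélération: a(t) = exp(-t). En utilisant a(t) = exp(-t) et en substituant t = log(3), nous trouvons a = 1/3.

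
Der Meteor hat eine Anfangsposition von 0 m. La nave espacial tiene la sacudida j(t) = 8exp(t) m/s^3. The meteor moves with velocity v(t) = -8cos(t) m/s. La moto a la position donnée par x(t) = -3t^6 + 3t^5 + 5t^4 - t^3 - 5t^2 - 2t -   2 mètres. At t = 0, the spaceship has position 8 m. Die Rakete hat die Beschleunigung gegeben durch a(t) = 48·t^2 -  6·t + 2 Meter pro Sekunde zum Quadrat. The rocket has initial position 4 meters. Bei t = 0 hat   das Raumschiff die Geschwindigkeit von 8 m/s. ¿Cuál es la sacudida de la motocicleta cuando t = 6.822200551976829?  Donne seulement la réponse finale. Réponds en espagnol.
La respuesta es -105117.521608212.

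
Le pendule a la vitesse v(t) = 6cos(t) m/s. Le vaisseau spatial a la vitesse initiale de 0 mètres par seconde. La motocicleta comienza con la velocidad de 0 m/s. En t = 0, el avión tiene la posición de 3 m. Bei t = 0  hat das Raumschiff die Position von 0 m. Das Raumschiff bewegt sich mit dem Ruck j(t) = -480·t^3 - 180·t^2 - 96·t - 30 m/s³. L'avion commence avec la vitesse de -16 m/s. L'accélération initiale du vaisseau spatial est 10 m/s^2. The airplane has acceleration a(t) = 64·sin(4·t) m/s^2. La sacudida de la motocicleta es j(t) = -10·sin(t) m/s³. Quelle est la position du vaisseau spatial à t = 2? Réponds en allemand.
Wir müssen die Stammfunktion unserer Gleichung für den Ruck j(t) = -480·t^3 - 180·t^2 - 96·t - 30 3-mal finden. Die Stammfunktion von dem Ruck ist die Beschleunigung. Mit a(0) = 10 erhalten wir a(t) = -120·t^4 - 60·t^3 - 48·t^2 - 30·t + 10. Die Stammfunktion von der Beschleunigung ist die Geschwindigkeit. Mit v(0) = 0 erhalten wir v(t) = t·(-24·t^4 - 15·t^3 - 16·t^2 - 15·t + 10). Mit ∫v(t)dt und Anwendung von x(0) = 0, finden wir x(t) = -4·t^6 - 3·t^5 - 4·t^4 - 5·t^3 + 5·t^2. Mit x(t) = -4·t^6 - 3·t^5 - 4·t^4 - 5·t^3 + 5·t^2 und Einsetzen von t = 2, finden wir x = -436.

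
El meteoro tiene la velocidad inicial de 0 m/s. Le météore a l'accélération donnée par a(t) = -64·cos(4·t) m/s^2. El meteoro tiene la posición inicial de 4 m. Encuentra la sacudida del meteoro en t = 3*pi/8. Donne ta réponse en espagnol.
Partiendo de la aceleración a(t) = -64·cos(4·t), tomamos 1 derivada. Derivando la aceleración, obtenemos la sacudida: j(t) = 256·sin(4·t). Usando j(t) = 256·sin(4·t) y sustituyendo t = 3*pi/8, encontramos j = -256.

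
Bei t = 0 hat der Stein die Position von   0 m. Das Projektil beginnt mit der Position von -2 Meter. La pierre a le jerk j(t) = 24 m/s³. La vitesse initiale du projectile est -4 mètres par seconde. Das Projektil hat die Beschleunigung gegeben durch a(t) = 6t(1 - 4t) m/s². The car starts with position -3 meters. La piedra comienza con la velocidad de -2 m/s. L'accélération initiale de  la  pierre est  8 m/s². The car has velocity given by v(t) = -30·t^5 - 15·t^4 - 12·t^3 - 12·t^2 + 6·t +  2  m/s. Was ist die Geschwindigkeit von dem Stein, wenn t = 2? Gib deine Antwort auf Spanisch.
Partiendo de la sacudida j(t) = 24, tomamos 2 integrales. Integrando la sacudida y usando la condición inicial a(0) = 8, obtenemos a(t) = 24·t + 8. Tomando ∫a(t)dt y aplicando v(0) = -2, encontramos v(t) = 12·t^2 + 8·t - 2. Usando v(t) = 12·t^2 + 8·t - 2 y sustituyendo t = 2, encontramos v = 62.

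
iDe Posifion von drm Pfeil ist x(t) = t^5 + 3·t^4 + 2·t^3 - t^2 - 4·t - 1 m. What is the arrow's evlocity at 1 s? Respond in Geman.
Um dies zu lösen, müssen wir 1 Ableitung unserer Gleichung für die Position x(t) = t^5 + 3·t^4 + 2·t^3 - t^2 - 4·t - 1 nehmen. Die Ableitung von der Position ergibt die Geschwindigkeit: v(t) = 5·t^4 + 12·t^3 + 6·t^2 - 2·t - 4. Aus der Gleichung für die Geschwindigkeit v(t) = 5·t^4 + 12·t^3 + 6·t^2 - 2·t - 4, setzen wir t = 1 ein und erhalten v = 17.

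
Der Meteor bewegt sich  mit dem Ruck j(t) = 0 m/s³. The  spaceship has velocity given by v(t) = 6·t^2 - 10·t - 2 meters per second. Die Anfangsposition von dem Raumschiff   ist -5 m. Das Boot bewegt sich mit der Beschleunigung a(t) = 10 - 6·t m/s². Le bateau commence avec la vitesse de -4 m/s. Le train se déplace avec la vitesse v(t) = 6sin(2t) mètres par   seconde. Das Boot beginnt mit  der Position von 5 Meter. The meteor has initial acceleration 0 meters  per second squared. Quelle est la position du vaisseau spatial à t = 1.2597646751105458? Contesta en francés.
Nous devons trouver l'intégrale de notre équation de la vitesse v(t) = 6·t^2 - 10·t - 2 1 fois. La primitive de la vitesse, avec x(0) = -5, donne la position: x(t) = 2·t^3 - 5·t^2 - 2·t - 5. Nous avons la position x(t) = 2·t^3 - 5·t^2 - 2·t - 5. En substituant t = 1.2597646751105458: x(1.2597646751105458) = -11.4560537256398.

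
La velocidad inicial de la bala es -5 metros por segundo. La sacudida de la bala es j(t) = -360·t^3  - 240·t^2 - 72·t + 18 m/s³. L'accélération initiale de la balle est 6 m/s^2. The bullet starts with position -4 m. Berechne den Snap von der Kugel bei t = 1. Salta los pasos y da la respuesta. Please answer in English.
At t = 1, s = -1632.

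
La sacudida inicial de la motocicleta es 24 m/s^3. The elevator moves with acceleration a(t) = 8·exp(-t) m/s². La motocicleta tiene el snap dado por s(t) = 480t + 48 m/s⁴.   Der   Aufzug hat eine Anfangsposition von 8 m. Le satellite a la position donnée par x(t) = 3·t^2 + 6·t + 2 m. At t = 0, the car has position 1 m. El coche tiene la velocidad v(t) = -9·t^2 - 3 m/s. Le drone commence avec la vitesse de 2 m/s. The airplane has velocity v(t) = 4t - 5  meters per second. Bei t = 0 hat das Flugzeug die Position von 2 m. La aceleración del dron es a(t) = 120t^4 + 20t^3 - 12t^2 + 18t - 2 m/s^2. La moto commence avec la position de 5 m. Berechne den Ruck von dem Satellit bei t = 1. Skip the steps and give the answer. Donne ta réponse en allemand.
Die Antwort ist 0.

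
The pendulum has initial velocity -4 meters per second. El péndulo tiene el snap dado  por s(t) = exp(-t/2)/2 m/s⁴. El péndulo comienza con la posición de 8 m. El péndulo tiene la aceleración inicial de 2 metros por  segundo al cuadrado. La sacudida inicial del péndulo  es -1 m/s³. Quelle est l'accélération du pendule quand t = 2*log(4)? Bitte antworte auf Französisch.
Nous devons intégrer notre équation du snap s(t) = exp(-t/2)/2 2 fois. En intégrant le snap et en utilisant la condition initiale j(0) = -1, nous obtenons j(t) = -exp(-t/2). La primitive du jerk est l'accélération. En utilisant a(0) = 2, nous obtenons a(t) = 2·exp(-t/2). Nous avons l'accélération a(t) = 2·exp(-t/2). En substituant t = 2*log(4): a(2*log(4)) = 1/2.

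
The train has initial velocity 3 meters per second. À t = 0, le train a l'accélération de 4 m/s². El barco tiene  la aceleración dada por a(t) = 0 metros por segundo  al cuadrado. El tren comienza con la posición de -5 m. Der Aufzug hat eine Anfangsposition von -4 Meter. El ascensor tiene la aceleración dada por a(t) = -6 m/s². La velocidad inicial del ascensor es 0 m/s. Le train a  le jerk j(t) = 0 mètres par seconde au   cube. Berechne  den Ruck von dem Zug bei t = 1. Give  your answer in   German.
Wir haben den Ruck j(t) = 0. Durch Einsetzen von t = 1: j(1) = 0.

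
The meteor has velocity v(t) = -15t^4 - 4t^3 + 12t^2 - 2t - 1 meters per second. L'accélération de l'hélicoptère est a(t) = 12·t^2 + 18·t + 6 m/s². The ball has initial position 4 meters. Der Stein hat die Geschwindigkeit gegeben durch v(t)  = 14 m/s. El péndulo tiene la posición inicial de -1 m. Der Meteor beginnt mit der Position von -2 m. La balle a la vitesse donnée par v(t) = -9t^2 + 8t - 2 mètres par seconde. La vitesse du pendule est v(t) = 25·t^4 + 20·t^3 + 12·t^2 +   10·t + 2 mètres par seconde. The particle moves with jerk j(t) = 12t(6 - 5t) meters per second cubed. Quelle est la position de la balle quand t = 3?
En partant de la vitesse v(t) = -9·t^2 + 8·t - 2, nous prenons 1 intégrale. L'intégrale de la vitesse est la position. En utilisant x(0) = 4, nous obtenons x(t) = -3·t^3 + 4·t^2 - 2·t + 4. De l'équation de la position x(t) = -3·t^3 + 4·t^2 - 2·t + 4, nous substituons t = 3 pour obtenir x = -47.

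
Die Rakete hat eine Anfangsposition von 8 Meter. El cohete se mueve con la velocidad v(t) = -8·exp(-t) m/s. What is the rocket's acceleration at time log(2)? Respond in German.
Um dies zu lösen, müssen wir 1 Ableitung unserer Gleichung für die Geschwindigkeit v(t) = -8·exp(-t) nehmen. Die Ableitung von der Geschwindigkeit ergibt die Beschleunigung: a(t) = 8·exp(-t). Wir haben die Beschleunigung a(t) = 8·exp(-t). Durch Einsetzen von t = log(2): a(log(2)) = 4.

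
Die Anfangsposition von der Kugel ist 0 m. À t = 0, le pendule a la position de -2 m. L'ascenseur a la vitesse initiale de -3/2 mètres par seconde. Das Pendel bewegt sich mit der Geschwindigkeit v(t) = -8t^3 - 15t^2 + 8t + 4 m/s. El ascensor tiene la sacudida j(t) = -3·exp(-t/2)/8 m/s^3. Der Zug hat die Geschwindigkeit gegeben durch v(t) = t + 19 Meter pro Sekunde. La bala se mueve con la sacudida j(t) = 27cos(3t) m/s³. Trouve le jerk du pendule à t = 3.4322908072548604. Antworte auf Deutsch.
Ausgehend von der Geschwindigkeit v(t) = -8·t^3 - 15·t^2 + 8·t + 4, nehmen wir 2 Ableitungen. Mit d/dt von v(t) finden wir a(t) = -24·t^2 - 30·t + 8. Die Ableitung von der Beschleunigung ergibt den Ruck: j(t) = -48·t - 30. Aus der Gleichung für den Ruck j(t) = -48·t - 30, setzen wir t = 3.4322908072548604 ein und erhalten j = -194.749958748233.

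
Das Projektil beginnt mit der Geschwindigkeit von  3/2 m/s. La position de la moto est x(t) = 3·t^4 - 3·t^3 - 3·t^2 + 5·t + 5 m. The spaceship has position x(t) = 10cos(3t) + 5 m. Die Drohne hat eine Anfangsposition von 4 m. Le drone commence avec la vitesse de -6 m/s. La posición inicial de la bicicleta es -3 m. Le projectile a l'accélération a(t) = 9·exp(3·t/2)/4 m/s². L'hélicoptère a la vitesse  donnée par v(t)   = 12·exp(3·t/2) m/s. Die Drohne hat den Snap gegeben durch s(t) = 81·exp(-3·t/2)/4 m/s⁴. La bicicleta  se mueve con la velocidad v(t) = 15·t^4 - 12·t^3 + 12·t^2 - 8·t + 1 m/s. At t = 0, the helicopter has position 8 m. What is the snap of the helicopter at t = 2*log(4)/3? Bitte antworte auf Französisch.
Nous devons dériver notre équation de la vitesse v(t) = 12·exp(3·t/2) 3 fois. En dérivant la vitesse, nous obtenons l'accélération: a(t) = 18·exp(3·t/2). En prenant d/dt de a(t), nous trouvons j(t) = 27·exp(3·t/2). En prenant d/dt de j(t), nous trouvons s(t) = 81·exp(3·t/2)/2. En utilisant s(t) = 81·exp(3·t/2)/2 et en substituant t = 2*log(4)/3, nous trouvons s = 162.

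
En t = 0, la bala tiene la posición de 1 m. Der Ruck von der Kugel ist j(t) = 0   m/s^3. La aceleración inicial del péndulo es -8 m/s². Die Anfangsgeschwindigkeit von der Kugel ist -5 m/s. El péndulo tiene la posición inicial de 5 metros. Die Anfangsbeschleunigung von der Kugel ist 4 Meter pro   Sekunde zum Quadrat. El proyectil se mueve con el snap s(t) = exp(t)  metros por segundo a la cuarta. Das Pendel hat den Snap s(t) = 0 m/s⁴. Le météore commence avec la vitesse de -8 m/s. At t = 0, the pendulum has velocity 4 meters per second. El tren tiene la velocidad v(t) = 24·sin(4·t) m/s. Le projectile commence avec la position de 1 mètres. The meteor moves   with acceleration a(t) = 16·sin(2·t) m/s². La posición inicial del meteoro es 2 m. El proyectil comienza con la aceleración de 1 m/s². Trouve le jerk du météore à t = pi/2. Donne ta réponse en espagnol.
Partiendo de la aceleración a(t) = 16·sin(2·t), tomamos 1 derivada. Derivando la aceleración, obtenemos la sacudida: j(t) = 32·cos(2·t). De la ecuación de la sacudida j(t) = 32·cos(2·t), sustituimos t = pi/2 para obtener j = -32.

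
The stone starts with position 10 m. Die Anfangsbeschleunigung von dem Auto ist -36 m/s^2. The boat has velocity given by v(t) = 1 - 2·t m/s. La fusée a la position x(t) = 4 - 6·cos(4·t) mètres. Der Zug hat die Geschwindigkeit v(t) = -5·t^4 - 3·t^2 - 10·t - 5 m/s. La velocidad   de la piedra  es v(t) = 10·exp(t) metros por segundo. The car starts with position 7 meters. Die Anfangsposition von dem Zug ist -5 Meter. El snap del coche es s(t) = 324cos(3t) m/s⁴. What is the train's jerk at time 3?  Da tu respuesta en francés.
Nous devons dériver notre équation de la vitesse v(t) = -5·t^4 - 3·t^2 - 10·t - 5 2 fois. En dérivant la vitesse, nous obtenons l'accélération: a(t) = -20·t^3 - 6·t - 10. En dérivant l'accélération, nous obtenons le jerk: j(t) = -60·t^2 - 6. Nous avons le jerk j(t) = -60·t^2 - 6. En substituant t = 3: j(3) = -546.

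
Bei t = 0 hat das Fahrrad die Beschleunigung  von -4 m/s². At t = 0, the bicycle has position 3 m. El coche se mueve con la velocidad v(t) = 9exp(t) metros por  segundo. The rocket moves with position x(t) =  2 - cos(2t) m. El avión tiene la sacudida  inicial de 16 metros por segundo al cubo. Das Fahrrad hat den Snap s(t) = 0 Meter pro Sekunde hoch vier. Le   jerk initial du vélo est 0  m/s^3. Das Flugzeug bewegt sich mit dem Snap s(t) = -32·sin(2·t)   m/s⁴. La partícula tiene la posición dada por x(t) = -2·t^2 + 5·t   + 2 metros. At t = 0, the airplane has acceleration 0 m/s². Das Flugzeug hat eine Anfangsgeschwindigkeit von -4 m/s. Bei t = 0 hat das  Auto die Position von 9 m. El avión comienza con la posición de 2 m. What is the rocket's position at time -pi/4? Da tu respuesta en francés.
De l'équation de la position x(t) = 2 - cos(2·t), nous substituons t = -pi/4 pour obtenir x = 2.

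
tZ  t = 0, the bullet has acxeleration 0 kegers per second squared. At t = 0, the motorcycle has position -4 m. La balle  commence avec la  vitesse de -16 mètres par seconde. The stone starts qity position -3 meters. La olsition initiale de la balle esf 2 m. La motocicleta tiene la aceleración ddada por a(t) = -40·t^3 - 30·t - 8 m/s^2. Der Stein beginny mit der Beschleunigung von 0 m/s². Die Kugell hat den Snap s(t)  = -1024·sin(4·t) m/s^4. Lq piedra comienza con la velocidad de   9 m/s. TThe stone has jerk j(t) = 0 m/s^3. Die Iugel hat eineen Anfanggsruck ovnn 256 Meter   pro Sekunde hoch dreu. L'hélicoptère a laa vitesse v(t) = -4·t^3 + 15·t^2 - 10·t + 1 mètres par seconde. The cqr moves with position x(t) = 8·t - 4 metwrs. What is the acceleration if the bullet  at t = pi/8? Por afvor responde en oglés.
Starting from snap s(t) = -1024·sin(4·t), we take 2 integrals. Integrating snap and using the initial condition j(0) = 256, we get j(t) = 256·cos(4·t). Taking ∫j(t)dt and applying a(0) = 0, we find a(t) = 64·sin(4·t). Using a(t) = 64·sin(4·t) and substituting t = pi/8, we find a = 64.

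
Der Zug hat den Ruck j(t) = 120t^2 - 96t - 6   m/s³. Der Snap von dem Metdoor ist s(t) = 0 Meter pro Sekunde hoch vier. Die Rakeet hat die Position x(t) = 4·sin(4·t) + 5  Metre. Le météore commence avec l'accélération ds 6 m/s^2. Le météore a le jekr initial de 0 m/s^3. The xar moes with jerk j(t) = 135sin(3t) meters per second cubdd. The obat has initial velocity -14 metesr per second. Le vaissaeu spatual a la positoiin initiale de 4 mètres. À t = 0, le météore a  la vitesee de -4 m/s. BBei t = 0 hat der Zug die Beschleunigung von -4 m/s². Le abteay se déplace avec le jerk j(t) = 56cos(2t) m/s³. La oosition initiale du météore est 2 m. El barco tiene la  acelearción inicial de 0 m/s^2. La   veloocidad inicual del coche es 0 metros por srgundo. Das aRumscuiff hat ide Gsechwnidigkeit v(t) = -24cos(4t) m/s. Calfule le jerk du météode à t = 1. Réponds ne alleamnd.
Wir müssen unsere Gleichung für den Snap s(t) = 0 1-mal integrieren. Durch Integration von dem Snap und Verwendung der Anfangsbedingung j(0) = 0, erhalten wir j(t) = 0. Aus der Gleichung für den Ruck j(t) = 0, setzen wir t = 1 ein und erhalten j = 0.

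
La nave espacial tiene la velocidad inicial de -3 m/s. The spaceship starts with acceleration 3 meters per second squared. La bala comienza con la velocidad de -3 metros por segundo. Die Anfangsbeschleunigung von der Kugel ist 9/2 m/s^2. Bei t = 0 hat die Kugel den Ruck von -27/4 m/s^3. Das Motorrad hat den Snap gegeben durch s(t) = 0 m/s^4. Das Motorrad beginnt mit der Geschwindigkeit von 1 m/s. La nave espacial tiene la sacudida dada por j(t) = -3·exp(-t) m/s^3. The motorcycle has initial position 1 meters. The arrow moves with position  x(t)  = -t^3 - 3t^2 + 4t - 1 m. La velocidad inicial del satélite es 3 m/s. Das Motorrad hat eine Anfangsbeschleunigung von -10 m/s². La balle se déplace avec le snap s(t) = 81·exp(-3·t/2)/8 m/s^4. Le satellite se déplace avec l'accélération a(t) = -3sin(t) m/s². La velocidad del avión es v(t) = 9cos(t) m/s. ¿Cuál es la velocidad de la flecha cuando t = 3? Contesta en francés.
En partant de la position x(t) = -t^3 - 3·t^2 + 4·t - 1, nous prenons 1 dérivée. La dérivée de la position donne la vitesse: v(t) = -3·t^2 - 6·t + 4. De l'équation de la vitesse v(t) = -3·t^2 - 6·t + 4, nous substituons t = 3 pour obtenir v = -41.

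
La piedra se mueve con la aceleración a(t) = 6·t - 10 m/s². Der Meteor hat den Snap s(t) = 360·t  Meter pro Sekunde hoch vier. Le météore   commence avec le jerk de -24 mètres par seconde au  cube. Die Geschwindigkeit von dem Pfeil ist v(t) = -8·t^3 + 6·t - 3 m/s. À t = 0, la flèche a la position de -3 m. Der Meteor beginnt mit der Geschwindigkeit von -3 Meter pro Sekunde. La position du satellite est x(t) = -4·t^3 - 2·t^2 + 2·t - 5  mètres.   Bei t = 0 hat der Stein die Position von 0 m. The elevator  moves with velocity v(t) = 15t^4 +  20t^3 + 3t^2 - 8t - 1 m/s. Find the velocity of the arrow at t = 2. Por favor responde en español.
De la ecuación de la velocidad v(t) = -8·t^3 + 6·t - 3, sustituimos t = 2 para obtener v = -55.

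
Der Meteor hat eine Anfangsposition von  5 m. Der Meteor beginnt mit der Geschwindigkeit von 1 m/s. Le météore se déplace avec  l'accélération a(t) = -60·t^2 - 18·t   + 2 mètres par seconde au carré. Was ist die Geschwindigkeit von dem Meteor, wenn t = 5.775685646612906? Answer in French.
Pour résoudre ceci, nous devons prendre 1 intégrale de notre équation de l'accélération a(t) = -60·t^2 - 18·t + 2. L'intégrale de l'accélération, avec v(0) = 1, donne la vitesse: v(t) = -20·t^3 - 9·t^2 + 2·t + 1. Nous avons la vitesse v(t) = -20·t^3 - 9·t^2 + 2·t + 1. En substituant t = 5.775685646612906: v(5.775685646612906) = -4141.04488588736.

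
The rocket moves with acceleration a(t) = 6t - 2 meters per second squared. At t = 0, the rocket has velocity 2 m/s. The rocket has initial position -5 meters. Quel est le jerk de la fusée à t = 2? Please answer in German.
Wir müssen unsere Gleichung für die Beschleunigung a(t) = 6·t - 2 1-mal ableiten. Die Ableitung von der Beschleunigung ergibt den Ruck: j(t) = 6. Aus der Gleichung für den Ruck j(t) = 6, setzen wir t = 2 ein und erhalten j = 6.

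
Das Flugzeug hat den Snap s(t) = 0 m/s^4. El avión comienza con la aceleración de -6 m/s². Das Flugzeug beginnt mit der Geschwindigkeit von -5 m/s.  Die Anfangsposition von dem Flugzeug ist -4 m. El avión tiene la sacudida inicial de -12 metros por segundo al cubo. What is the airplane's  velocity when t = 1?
We need to integrate our snap equation s(t) = 0 3 times. Taking ∫s(t)dt and applying j(0) = -12, we find j(t) = -12. The integral of jerk is acceleration. Using a(0) = -6, we get a(t) = -12·t - 6. The integral of acceleration, with v(0) = -5, gives velocity: v(t) = -6·t^2 - 6·t - 5. From the given velocity equation v(t) = -6·t^2 - 6·t - 5, we substitute t = 1 to get v = -17.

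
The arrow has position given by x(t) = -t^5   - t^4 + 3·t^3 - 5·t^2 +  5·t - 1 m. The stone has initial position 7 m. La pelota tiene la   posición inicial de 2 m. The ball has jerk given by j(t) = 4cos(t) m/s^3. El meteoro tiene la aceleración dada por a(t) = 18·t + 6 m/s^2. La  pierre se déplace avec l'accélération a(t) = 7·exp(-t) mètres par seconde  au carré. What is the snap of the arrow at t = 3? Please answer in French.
Pour résoudre ceci, nous devons prendre 4 dérivées de notre équation de la position x(t) = -t^5 - t^4 + 3·t^3 - 5·t^2 + 5·t - 1. En prenant d/dt de x(t), nous trouvons v(t) = -5·t^4 - 4·t^3 + 9·t^2 - 10·t + 5. La dérivée de la vitesse donne l'accélération: a(t) = -20·t^3 - 12·t^2 + 18·t - 10. En prenant d/dt de a(t), nous trouvons j(t) = -60·t^2 - 24·t + 18. En prenant d/dt de j(t), nous trouvons s(t) = -120·t - 24. Nous avons le snap s(t) = -120·t - 24. En substituant t = 3: s(3) = -384.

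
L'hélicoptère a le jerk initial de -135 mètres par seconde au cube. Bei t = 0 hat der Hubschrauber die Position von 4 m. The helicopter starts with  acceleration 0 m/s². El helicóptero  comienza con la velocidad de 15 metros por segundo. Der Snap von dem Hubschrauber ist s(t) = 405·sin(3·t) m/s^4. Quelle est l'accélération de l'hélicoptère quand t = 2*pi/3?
Nous devons trouver la primitive de notre équation du snap s(t) = 405·sin(3·t) 2 fois. La primitive du snap, avec j(0) = -135, donne le jerk: j(t) = -135·cos(3·t). La primitive du jerk, avec a(0) = 0, donne l'accélération: a(t) = -45·sin(3·t). De l'équation de l'accélération a(t) = -45·sin(3·t), nous substituons t = 2*pi/3 pour obtenir a = 0.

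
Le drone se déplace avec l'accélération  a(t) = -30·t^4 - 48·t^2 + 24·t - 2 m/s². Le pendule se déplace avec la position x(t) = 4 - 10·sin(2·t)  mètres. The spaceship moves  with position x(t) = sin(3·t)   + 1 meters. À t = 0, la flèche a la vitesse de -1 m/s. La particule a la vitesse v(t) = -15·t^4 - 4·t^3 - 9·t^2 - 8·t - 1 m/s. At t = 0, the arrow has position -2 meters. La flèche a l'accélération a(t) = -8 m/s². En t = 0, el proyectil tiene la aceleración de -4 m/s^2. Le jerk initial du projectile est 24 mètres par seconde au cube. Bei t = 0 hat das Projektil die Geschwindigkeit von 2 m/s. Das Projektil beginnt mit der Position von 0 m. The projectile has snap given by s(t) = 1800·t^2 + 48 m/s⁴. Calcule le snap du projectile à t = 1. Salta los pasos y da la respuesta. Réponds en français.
s(1) = 1848.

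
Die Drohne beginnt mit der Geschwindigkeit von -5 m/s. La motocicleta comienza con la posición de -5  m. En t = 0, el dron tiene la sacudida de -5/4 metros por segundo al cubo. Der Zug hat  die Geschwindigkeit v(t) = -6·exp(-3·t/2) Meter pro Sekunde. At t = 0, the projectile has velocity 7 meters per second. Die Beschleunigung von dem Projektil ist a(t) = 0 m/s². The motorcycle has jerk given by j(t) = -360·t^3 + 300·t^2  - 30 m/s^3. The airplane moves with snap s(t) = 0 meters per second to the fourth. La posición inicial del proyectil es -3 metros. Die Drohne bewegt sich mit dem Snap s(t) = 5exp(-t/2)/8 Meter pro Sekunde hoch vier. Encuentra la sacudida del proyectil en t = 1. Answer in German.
Ausgehend von der Beschleunigung a(t) = 0, nehmen wir 1 Ableitung. Die Ableitung von der Beschleunigung ergibt den Ruck: j(t) = 0. Aus der Gleichung für den Ruck j(t) = 0, setzen wir t = 1 ein und erhalten j = 0.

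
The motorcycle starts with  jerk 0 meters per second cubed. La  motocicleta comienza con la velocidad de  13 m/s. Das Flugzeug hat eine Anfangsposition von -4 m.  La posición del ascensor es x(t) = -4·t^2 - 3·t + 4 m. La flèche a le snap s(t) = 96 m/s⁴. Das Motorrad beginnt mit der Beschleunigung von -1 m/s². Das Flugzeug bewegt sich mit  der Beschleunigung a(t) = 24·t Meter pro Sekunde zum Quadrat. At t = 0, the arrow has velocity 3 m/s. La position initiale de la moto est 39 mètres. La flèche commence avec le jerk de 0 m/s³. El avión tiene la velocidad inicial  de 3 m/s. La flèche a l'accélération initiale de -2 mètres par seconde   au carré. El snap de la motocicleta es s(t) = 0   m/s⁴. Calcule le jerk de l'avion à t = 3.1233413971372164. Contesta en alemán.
Ausgehend von der Beschleunigung a(t) = 24·t, nehmen wir 1 Ableitung. Die Ableitung von der Beschleunigung ergibt den Ruck: j(t) = 24. Mit j(t) = 24 und Einsetzen von t = 3.1233413971372164, finden wir j = 24.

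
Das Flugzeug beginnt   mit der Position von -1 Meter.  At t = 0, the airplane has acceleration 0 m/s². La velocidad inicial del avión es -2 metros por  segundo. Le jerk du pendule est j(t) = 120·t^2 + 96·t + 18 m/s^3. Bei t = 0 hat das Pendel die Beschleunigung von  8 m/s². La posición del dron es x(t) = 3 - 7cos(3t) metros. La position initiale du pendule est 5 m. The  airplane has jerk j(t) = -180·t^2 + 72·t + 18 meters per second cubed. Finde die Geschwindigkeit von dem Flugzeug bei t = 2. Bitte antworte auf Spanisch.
Partiendo de la sacudida j(t) = -180·t^2 + 72·t + 18, tomamos 2 integrales. Tomando ∫j(t)dt y aplicando a(0) = 0, encontramos a(t) = 6·t·(-10·t^2 + 6·t + 3). Tomando ∫a(t)dt y aplicando v(0) = -2, encontramos v(t) = -15·t^4 + 12·t^3 + 9·t^2 - 2. Usando v(t) = -15·t^4 + 12·t^3 + 9·t^2 - 2 y sustituyendo t = 2, encontramos v = -110.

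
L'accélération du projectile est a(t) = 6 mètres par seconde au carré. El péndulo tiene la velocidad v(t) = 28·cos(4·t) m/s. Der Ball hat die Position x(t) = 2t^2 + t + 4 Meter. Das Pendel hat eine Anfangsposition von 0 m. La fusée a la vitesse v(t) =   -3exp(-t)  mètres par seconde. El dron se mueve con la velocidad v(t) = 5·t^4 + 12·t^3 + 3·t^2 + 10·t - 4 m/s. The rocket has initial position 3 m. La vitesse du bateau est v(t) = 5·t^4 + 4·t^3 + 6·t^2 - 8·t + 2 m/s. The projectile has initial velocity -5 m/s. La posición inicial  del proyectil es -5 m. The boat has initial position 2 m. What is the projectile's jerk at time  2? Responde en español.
Debemos derivar nuestra ecuación de la aceleración a(t) = 6 1 vez. La derivada de la aceleración da la sacudida: j(t) = 0. Usando j(t) = 0 y sustituyendo t = 2, encontramos j = 0.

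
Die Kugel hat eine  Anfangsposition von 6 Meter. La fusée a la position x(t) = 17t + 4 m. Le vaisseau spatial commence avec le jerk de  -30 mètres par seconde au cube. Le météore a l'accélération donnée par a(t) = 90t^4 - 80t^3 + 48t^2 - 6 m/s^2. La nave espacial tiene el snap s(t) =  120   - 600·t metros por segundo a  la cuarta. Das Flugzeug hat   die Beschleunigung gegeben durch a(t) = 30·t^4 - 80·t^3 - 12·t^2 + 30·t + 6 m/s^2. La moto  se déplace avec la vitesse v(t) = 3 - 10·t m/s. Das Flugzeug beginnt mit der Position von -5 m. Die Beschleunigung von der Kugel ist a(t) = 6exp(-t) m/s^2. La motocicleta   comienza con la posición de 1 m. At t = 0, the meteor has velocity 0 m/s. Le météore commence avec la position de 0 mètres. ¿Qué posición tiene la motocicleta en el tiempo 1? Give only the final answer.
x(1) = -1.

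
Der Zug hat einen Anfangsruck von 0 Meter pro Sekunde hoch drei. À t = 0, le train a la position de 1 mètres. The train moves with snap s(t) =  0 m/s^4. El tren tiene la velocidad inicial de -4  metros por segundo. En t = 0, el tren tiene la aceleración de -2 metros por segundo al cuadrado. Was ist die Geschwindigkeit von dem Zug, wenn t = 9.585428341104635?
Um dies zu lösen, müssen wir 3 Integrale unserer Gleichung für den Snap s(t) = 0 finden. Das Integral von dem Snap ist der Ruck. Mit j(0) = 0 erhalten wir j(t) = 0. Mit ∫j(t)dt und Anwendung von a(0) = -2, finden wir a(t) = -2. Die Stammfunktion von der Beschleunigung ist die Geschwindigkeit. Mit v(0) = -4 erhalten wir v(t) = -2·t - 4. Mit v(t) = -2·t - 4 und Einsetzen von t = 9.585428341104635, finden wir v = -23.1708566822093.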